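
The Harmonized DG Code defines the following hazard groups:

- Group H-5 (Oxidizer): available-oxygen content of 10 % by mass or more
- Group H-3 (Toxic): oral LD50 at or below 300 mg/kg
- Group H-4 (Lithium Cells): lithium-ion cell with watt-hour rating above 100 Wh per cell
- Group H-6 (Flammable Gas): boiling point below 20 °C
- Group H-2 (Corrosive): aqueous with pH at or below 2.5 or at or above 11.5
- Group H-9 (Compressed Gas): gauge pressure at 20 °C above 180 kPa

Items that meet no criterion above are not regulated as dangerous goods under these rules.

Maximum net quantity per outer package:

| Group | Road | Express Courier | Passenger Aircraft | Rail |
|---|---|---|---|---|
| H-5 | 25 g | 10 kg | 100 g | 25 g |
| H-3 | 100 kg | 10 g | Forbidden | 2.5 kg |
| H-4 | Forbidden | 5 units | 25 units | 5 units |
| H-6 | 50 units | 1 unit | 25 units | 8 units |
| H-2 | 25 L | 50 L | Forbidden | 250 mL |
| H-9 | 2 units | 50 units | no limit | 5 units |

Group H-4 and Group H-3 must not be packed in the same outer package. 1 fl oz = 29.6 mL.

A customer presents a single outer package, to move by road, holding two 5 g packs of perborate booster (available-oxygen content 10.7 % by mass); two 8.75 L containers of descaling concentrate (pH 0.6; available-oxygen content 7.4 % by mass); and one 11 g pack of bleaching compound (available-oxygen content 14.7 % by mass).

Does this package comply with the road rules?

Perborate booster: available-oxygen content 10.7 % by mass ≥ 10 % by mass → Group H-5 (Oxidizer).
With pH 0.6 (≤ 2.5), the descaling concentrate falls in Group H-2.
Available-oxygen content 14.7 % by mass meets the Group H-5 criterion (Oxidizer), so the bleaching compound is Group H-5.
Group H-5 net quantity: (two 5 g packs = 10 g) + 11 g = 21 g.
21 g ≤ 25 g (road limit, Group H-5) — within limit.
Group H-2 quantity: two 8.75 L containers = 17.5 L.
17.5 L ≤ 25 L (road limit, Group H-2) — within limit.
The segregation rule (Group H-4 with Group H-3) does not apply to Group H-5 with Group H-2.
Every hazard group is within its road limit and no segregation rule is violated.

Yes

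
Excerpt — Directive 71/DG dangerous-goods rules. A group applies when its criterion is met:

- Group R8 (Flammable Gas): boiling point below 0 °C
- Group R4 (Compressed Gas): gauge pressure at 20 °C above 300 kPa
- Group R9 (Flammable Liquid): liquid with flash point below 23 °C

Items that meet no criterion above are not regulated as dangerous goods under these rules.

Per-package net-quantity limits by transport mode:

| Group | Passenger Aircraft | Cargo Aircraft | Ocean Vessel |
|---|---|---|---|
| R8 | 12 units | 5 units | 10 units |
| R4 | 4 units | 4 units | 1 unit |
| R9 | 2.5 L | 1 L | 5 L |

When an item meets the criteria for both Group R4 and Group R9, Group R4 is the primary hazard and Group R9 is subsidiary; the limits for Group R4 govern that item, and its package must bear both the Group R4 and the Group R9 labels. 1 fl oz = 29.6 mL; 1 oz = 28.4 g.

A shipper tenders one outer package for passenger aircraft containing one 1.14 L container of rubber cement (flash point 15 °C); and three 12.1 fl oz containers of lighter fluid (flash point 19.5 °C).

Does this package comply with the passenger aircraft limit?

With flash point 15 °C (< 23 °C), the rubber cement falls in Group R9.
Lighter fluid: flash point 19.5 °C < 23 °C → Group R9 (Flammable Liquid).
Total Group R9: 1.14 L + (three 12.1 fl oz containers = 1074.48 mL) = 2214.48 mL.
That is within the Group R9 passenger aircraft limit of 2.5 L.

Yes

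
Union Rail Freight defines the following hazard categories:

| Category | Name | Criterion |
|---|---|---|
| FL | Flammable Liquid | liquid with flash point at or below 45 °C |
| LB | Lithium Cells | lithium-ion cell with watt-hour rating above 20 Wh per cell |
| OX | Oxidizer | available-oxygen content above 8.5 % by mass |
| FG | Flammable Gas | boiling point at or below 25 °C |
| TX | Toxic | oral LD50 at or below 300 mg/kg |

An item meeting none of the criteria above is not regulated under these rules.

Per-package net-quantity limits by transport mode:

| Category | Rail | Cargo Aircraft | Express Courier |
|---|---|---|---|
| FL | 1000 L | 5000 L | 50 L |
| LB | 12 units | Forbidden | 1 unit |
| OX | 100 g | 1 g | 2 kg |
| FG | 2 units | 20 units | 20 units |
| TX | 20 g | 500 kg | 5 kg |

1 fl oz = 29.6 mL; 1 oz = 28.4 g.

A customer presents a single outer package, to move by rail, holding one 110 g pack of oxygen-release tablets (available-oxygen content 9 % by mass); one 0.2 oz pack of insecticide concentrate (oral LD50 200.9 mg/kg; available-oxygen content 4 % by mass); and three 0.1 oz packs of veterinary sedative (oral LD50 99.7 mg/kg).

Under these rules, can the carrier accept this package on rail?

With available-oxygen content 9 % by mass (> 8.5 % by mass), the oxygen-release tablets fall in Category OX.
With oral LD50 200.9 mg/kg (≤ 300 mg/kg), the insecticide concentrate falls in Category TX.
The veterinary sedative has oral LD50 99.7 mg/kg, which is ≤ 300 mg/kg, so it is Category TX (Toxic).
Category OX quantity: 110 g.
That exceeds the Category OX rail limit of 100 g.
Total Category TX: (one 0.2 oz pack = 5.68 g) + (three 0.1 oz packs = 8.52 g) = 14.2 g.
14.2 g ≤ 20 g (rail limit, Category TX) — within limit.

No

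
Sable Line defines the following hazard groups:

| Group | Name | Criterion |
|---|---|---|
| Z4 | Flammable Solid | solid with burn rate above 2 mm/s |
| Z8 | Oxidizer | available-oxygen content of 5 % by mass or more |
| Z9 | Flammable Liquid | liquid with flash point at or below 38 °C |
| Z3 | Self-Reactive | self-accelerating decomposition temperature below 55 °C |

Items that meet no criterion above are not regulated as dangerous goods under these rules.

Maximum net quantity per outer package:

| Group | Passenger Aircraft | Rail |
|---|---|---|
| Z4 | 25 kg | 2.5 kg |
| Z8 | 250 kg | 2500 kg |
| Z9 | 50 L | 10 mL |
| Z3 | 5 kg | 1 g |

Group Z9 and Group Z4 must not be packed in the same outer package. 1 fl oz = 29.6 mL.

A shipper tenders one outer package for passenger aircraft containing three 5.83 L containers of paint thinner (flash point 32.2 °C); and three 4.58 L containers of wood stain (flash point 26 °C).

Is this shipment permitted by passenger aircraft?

The paint thinner has flash point 32.2 °C, which is ≤ 38 °C, so it is Group Z9 (Flammable Liquid).
Wood stain: flash point 26 °C ≤ 38 °C → Group Z9 (Flammable Liquid).
Total Group Z9: (three 5.83 L containers = 17.49 L) + (three 4.58 L containers = 13.74 L) = 31.23 L.
That is within the Group Z9 passenger aircraft limit of 50 L.

Yes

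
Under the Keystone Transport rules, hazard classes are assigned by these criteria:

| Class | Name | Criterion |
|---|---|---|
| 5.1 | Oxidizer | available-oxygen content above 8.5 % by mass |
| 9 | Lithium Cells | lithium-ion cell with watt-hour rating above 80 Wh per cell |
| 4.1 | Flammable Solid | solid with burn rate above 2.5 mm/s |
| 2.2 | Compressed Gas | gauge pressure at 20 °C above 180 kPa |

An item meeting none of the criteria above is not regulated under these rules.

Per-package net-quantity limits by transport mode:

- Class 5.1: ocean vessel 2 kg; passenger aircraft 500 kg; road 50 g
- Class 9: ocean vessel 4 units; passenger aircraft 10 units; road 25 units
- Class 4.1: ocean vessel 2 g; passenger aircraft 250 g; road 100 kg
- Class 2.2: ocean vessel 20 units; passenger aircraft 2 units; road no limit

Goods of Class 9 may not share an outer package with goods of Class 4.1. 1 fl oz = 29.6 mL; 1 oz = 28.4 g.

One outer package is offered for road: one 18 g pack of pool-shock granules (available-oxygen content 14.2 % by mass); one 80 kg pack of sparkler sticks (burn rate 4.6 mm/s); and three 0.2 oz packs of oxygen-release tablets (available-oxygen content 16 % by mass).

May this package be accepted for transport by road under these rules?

Yes

Available-oxygen content 14.2 % by mass meets the Class 5.1 criterion (Oxidizer), so the pool-shock granules are Class 5.1.
Sparkler sticks: burn rate 4.6 mm/s > 2.5 mm/s → Class 4.1 (Flammable Solid).
With available-oxygen content 16 % by mass (> 8.5 % by mass), the oxygen-release tablets fall in Class 5.1.
Total Class 5.1: 18 g + (three 0.2 oz packs = 17.04 g) = 35.04 g.
That is within the Class 5.1 road limit of 50 g.
Class 4.1 quantity: 80 kg.
80 kg is within the road limit of 100 kg for Class 4.1.
The segregation rule (Class 9 with Class 4.1) does not apply to Class 5.1 with Class 4.1.
Every hazard class is within its road limit and no segregation rule is violated.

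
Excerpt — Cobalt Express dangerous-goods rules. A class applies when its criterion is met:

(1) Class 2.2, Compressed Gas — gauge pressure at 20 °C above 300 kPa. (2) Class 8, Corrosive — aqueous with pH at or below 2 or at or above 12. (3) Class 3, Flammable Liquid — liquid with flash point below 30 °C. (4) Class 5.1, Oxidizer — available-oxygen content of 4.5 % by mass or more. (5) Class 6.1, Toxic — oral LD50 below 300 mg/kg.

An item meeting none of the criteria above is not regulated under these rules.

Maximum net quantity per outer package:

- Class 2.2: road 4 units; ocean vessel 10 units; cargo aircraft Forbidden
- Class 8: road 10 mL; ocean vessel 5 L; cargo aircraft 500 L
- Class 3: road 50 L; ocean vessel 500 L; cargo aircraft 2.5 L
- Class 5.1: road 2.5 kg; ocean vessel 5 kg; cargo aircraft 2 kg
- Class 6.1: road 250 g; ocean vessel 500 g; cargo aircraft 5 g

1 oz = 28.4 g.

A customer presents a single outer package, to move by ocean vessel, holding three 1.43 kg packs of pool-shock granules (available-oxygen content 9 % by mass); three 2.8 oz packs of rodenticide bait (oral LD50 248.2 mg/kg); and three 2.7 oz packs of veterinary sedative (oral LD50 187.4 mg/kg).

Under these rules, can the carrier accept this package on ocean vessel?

Yes

Pool-shock granules: available-oxygen content 9 % by mass ≥ 4.5 % by mass → Class 5.1 (Oxidizer).
With oral LD50 248.2 mg/kg (< 300 mg/kg), the rodenticide bait falls in Class 6.1.
With oral LD50 187.4 mg/kg (< 300 mg/kg), the veterinary sedative falls in Class 6.1.
Class 6.1 net quantity: (three 2.8 oz packs = 238.56 g) + (three 2.7 oz packs = 230.04 g) = 468.6 g.
That is within the Class 6.1 ocean vessel limit of 500 g.
Class 5.1 quantity: three 1.43 kg packs = 4.29 kg.
4.29 kg ≤ 5 kg (ocean vessel limit, Class 5.1) — within limit.
Every hazard class is within its ocean vessel limit and no segregation rule is violated.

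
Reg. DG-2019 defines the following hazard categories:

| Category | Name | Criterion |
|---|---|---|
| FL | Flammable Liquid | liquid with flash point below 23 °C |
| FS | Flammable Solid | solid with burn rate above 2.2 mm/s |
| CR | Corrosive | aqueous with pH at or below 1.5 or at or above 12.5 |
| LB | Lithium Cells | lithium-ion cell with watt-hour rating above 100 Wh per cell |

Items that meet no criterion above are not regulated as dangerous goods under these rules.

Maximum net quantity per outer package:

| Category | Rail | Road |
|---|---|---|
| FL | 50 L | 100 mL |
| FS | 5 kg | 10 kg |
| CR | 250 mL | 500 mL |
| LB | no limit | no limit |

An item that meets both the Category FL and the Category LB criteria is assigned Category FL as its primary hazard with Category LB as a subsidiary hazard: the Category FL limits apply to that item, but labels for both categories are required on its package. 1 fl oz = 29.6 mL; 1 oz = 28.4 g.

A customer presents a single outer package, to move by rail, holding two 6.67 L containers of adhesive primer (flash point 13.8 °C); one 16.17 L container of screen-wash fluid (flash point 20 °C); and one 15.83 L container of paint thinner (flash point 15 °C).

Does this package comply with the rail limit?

Flash point 13.8 °C meets the Category FL criterion (Flammable Liquid), so the adhesive primer is Category FL.
Screen-wash fluid: flash point 20 °C < 23 °C → Category FL (Flammable Liquid).
Paint thinner: flash point 15 °C < 23 °C → Category FL (Flammable Liquid).
Total Category FL: (two 6.67 L containers = 13.34 L) + 16.17 L + 15.83 L = 45.34 L.
45.34 L is within the rail limit of 50 L for Category FL.

Yes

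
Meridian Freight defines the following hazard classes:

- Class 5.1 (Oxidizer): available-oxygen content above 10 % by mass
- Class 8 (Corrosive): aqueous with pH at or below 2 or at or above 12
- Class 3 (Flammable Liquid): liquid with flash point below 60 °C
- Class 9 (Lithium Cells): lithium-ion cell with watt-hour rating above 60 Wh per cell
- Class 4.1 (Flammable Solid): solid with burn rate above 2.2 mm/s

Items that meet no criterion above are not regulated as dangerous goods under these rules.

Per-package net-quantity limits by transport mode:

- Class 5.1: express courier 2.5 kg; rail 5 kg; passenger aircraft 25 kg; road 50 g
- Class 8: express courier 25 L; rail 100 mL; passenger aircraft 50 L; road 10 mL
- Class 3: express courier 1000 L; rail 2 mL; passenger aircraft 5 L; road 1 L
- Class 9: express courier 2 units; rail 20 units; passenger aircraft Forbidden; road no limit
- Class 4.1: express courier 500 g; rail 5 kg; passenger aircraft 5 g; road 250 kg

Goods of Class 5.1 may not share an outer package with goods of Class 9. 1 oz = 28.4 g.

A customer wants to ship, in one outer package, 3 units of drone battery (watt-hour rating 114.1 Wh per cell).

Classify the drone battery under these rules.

Class 9

The drone battery has watt-hour rating 114.1 Wh per cell, which is > 60 Wh per cell, so it is Class 9 (Lithium Cells).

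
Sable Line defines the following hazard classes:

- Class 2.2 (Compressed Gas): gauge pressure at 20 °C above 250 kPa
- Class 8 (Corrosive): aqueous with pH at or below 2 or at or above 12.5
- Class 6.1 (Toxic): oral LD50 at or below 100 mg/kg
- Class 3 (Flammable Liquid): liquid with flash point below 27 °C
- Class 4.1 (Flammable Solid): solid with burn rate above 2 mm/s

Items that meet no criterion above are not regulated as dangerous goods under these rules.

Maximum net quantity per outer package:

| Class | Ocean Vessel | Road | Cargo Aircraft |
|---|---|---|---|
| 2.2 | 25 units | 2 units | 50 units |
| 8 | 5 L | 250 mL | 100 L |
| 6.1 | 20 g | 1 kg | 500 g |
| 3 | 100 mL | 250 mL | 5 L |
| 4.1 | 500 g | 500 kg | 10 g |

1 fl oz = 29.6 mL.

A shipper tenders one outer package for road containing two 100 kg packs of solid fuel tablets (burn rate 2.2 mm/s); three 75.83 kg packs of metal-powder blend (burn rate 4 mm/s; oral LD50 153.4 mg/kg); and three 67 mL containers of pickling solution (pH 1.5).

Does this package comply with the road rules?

Yes

Solid fuel tablets: burn rate 2.2 mm/s > 2 mm/s → Class 4.1 (Flammable Solid).
Burn rate 4 mm/s meets the Class 4.1 criterion (Flammable Solid), so the metal-powder blend is Class 4.1.
With pH 1.5 (≤ 2), the pickling solution falls in Class 8.
Total Class 4.1: (two 100 kg packs = 200 kg) + (three 75.83 kg packs = 227.49 kg) = 427.49 kg.
That is within the Class 4.1 road limit of 500 kg.
Class 8 quantity: three 67 mL containers = 201 mL.
That is within the Class 8 road limit of 250 mL.
Every hazard class is within its road limit and no segregation rule is violated.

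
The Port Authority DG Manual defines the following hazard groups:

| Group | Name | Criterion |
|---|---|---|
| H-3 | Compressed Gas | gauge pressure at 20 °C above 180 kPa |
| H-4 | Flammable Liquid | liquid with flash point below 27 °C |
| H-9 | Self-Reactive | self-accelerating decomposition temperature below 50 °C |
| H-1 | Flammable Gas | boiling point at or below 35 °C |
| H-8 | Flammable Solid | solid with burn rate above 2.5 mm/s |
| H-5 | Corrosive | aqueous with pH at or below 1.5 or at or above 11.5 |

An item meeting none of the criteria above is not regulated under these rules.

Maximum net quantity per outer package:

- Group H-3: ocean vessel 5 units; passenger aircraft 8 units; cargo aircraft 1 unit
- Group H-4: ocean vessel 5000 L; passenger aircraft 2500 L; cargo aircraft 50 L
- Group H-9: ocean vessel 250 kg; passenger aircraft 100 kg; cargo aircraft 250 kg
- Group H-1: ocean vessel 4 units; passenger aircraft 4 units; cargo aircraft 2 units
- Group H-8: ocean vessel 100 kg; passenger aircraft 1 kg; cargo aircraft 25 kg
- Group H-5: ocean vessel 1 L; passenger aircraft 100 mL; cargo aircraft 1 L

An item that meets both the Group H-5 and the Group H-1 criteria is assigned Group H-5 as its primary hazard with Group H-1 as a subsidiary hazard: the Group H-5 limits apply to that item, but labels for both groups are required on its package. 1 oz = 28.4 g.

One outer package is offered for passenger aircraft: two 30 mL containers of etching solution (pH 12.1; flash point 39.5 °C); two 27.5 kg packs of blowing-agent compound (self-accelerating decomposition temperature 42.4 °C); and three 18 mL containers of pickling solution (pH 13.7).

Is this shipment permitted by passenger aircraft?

Etching solution: pH 12.1 ≥ 11.5 → Group H-5 (Corrosive).
Self-accelerating decomposition temperature 42.4 °C meets the Group H-9 criterion (Self-Reactive), so the blowing-agent compound is Group H-9.
With pH 13.7 (≥ 11.5), the pickling solution falls in Group H-5.
Total Group H-5: (two 30 mL containers = 60 mL) + (three 18 mL containers = 54 mL) = 114 mL.
That exceeds the Group H-5 passenger aircraft limit of 100 mL.
Group H-9 quantity: two 27.5 kg packs = 55 kg.
55 kg is within the passenger aircraft limit of 100 kg for Group H-9.

No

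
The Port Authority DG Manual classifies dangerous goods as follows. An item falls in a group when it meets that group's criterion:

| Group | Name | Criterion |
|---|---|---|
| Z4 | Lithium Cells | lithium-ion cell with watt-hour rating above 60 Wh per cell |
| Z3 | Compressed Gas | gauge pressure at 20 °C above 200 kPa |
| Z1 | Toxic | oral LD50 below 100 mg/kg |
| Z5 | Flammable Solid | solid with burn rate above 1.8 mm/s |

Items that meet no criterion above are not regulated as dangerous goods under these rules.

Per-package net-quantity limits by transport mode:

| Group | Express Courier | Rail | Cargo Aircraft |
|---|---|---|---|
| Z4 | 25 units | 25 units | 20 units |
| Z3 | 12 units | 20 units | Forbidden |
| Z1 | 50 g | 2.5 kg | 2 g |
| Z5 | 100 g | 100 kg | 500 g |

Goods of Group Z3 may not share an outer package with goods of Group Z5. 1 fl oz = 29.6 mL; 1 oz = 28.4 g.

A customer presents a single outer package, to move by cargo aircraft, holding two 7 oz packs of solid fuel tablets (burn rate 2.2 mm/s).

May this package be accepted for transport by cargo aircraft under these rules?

With burn rate 2.2 mm/s (> 1.8 mm/s), the solid fuel tablets fall in Group Z5.
Group Z5 quantity: two 7 oz packs = 397.6 g.
That is within the Group Z5 cargo aircraft limit of 500 g.

Yes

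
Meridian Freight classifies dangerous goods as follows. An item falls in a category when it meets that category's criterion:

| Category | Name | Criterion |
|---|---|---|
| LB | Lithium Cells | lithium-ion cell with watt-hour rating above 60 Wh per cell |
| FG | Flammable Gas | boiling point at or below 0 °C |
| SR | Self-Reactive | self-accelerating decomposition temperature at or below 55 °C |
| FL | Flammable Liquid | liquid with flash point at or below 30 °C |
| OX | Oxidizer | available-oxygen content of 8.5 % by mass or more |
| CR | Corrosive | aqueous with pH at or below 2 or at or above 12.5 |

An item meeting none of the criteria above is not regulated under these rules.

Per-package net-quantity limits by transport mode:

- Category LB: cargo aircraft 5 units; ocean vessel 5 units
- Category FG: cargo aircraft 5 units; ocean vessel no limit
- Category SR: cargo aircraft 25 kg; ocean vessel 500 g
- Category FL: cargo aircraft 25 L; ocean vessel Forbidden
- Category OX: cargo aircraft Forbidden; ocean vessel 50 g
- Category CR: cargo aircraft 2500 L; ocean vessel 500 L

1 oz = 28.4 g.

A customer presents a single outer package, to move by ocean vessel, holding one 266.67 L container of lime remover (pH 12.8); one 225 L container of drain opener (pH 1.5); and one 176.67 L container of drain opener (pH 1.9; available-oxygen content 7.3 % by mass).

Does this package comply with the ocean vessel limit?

The lime remover has pH 12.8, which is ≥ 12.5, so it is Category CR (Corrosive).
Drain opener: pH 1.5 ≤ 2 → Category CR (Corrosive).
The drain opener has pH 1.9, which is ≤ 2, so it is Category CR (Corrosive).
Category CR net quantity: 266.67 L + 225 L + 176.67 L = 668.34 L.
668.34 L exceeds the ocean vessel limit of 500 L for Category CR.

No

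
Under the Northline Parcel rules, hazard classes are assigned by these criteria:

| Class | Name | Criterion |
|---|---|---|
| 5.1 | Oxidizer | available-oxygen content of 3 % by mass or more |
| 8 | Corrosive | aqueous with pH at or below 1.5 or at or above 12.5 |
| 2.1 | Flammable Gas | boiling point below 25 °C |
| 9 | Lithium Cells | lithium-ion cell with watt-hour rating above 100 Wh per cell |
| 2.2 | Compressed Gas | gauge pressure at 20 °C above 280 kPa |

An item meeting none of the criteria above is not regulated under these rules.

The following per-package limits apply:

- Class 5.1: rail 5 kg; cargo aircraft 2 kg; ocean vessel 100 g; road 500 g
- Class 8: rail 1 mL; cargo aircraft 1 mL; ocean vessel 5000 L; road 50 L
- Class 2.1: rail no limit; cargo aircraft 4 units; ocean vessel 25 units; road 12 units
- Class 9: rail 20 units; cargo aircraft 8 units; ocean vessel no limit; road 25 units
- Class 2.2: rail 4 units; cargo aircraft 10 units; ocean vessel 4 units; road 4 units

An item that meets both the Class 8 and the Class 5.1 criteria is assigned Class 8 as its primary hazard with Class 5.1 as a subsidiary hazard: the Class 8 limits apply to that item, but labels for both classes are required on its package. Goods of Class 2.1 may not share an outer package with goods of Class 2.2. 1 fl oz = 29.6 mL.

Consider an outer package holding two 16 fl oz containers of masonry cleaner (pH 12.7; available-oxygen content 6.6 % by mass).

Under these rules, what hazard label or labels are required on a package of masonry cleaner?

The masonry cleaner has pH 12.7, which is ≥ 12.5, so it is Class 8 (Corrosive).
The masonry cleaner has available-oxygen content 6.6 % by mass, which is ≥ 3 % by mass, so it is Class 5.1 (Oxidizer).
By the precedence rule Class 8 is primary and Class 5.1 is subsidiary, and that rule requires both labels on the package.

Class 5.1 and 8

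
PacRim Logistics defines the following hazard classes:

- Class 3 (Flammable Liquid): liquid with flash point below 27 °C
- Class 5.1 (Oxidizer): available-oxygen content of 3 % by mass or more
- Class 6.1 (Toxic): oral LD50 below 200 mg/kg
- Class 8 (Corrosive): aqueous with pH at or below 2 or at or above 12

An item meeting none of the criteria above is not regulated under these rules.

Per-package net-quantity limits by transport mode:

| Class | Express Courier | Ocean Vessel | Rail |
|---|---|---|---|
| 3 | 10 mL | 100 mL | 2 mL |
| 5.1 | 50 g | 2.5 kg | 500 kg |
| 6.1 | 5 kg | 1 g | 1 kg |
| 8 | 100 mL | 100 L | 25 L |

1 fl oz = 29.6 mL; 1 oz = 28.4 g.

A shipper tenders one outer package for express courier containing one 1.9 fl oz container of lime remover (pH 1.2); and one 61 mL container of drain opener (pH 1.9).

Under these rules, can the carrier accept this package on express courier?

No

With pH 1.2 (≤ 2), the lime remover falls in Class 8.
The drain opener has pH 1.9, which is ≤ 2, so it is Class 8 (Corrosive).
Total Class 8: (one 1.9 fl oz container = 56.24 mL) + 61 mL = 117.24 mL.
That exceeds the Class 8 express courier limit of 100 mL.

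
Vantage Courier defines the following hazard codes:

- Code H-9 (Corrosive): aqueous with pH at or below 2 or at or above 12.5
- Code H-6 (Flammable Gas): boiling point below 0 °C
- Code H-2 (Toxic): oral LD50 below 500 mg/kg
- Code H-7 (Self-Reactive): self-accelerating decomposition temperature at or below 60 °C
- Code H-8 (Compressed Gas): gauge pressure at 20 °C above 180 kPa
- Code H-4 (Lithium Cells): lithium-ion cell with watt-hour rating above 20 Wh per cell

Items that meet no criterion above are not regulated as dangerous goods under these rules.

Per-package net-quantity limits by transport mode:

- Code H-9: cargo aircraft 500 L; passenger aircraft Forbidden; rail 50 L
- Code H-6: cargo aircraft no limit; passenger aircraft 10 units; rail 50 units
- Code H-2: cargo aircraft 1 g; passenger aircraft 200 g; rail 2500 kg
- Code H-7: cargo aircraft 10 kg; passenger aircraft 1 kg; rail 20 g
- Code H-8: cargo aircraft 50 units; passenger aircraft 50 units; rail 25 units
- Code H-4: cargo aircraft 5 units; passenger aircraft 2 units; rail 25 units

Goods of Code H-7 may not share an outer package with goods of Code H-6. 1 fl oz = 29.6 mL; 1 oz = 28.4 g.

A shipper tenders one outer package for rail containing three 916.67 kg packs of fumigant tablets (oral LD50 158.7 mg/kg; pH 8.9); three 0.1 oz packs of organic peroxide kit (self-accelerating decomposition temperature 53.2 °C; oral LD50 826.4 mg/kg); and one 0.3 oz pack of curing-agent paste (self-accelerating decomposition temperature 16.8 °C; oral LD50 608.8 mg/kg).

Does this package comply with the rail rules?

No

The fumigant tablets have oral LD50 158.7 mg/kg, which is < 500 mg/kg, so they are Code H-2 (Toxic).
The organic peroxide kit has self-accelerating decomposition temperature 53.2 °C, which is ≤ 60 °C, so it is Code H-7 (Self-Reactive).
With self-accelerating decomposition temperature 16.8 °C (≤ 60 °C), the curing-agent paste falls in Code H-7.
Code H-2 quantity: three 916.67 kg packs = 2750.01 kg.
2750.01 kg > 2500 kg (rail limit, Code H-2) — over the limit.
Code H-7 net quantity: (three 0.1 oz packs = 8.52 g) + (one 0.3 oz pack = 8.52 g) = 17.04 g.
17.04 g ≤ 20 g (rail limit, Code H-7) — within limit.
The segregation rule (Code H-7 with Code H-6) does not apply to Code H-2 with Code H-7.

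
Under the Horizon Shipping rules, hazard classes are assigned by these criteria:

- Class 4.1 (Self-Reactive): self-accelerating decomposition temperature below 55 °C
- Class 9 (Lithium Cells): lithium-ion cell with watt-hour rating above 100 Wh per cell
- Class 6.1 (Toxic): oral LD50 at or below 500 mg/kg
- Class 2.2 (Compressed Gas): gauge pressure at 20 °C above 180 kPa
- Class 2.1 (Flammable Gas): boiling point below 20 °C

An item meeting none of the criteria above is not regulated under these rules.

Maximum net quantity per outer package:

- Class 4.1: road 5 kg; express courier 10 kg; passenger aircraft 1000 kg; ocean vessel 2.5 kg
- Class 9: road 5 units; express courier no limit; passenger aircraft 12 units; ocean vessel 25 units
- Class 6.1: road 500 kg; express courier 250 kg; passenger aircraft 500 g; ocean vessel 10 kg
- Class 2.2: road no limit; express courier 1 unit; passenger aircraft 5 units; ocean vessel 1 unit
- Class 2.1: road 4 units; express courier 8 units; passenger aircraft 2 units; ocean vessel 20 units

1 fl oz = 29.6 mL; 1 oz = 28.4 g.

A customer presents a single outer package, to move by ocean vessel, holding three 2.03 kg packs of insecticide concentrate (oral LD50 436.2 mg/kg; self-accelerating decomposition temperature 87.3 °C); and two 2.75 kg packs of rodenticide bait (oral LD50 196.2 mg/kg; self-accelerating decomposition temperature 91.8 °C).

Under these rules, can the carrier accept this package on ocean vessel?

Oral LD50 436.2 mg/kg meets the Class 6.1 criterion (Toxic), so the insecticide concentrate is Class 6.1.
With oral LD50 196.2 mg/kg (≤ 500 mg/kg), the rodenticide bait falls in Class 6.1.
Total Class 6.1: (three 2.03 kg packs = 6.09 kg) + (two 2.75 kg packs = 5.5 kg) = 11.59 kg.
11.59 kg exceeds the ocean vessel limit of 10 kg for Class 6.1.

No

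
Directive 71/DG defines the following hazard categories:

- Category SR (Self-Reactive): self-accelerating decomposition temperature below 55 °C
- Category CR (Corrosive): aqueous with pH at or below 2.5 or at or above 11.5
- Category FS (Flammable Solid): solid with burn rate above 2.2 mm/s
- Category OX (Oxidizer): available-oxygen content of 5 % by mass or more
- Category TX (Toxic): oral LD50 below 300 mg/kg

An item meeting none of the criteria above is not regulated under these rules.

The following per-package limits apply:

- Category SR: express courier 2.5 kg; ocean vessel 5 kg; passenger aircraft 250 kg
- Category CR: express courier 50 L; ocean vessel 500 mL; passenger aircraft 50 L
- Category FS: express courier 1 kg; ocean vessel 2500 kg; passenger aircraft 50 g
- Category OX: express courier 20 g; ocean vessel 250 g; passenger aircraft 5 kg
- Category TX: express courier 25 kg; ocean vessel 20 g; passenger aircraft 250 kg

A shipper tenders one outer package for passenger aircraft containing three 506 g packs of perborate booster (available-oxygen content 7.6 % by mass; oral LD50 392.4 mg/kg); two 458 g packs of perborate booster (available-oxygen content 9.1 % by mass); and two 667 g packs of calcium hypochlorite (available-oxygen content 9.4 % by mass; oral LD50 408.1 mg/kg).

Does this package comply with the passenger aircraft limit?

The perborate booster has available-oxygen content 7.6 % by mass, which is ≥ 5 % by mass, so it is Category OX (Oxidizer).
Available-oxygen content 9.1 % by mass meets the Category OX criterion (Oxidizer), so the perborate booster is Category OX.
Calcium hypochlorite: available-oxygen content 9.4 % by mass ≥ 5 % by mass → Category OX (Oxidizer).
Total Category OX: (three 506 g packs = 1.518 kg) + (two 458 g packs = 916 g) + (two 667 g packs = 1.334 kg) = 3.768 kg.
3.768 kg is within the passenger aircraft limit of 5 kg for Category OX.

Yes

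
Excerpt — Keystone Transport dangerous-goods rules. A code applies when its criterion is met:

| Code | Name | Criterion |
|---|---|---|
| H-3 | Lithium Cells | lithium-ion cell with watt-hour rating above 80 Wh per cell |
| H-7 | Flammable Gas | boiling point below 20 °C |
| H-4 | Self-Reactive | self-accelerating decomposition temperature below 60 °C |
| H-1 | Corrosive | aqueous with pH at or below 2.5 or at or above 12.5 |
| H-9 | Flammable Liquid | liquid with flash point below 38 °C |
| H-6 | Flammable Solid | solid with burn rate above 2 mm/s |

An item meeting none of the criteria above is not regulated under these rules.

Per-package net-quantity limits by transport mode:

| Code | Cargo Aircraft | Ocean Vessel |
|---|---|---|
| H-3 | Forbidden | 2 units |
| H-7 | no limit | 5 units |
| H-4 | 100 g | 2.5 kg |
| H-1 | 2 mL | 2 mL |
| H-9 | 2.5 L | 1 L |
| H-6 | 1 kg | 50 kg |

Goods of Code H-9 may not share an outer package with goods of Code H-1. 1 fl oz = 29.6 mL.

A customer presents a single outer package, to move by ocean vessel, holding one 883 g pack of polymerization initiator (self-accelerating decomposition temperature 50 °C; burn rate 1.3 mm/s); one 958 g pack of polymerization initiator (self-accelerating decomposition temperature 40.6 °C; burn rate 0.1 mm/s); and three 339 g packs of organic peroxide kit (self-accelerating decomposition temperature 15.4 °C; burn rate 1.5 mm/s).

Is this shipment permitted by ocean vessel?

No

The polymerization initiator has self-accelerating decomposition temperature 50 °C, which is < 60 °C, so it is Code H-4 (Self-Reactive).
With self-accelerating decomposition temperature 40.6 °C (< 60 °C), the polymerization initiator falls in Code H-4.
The organic peroxide kit has self-accelerating decomposition temperature 15.4 °C, which is < 60 °C, so it is Code H-4 (Self-Reactive).
Total Code H-4: 883 g + 958 g + (three 339 g packs = 1.017 kg) = 2.858 kg.
2.858 kg exceeds the ocean vessel limit of 2.5 kg for Code H-4.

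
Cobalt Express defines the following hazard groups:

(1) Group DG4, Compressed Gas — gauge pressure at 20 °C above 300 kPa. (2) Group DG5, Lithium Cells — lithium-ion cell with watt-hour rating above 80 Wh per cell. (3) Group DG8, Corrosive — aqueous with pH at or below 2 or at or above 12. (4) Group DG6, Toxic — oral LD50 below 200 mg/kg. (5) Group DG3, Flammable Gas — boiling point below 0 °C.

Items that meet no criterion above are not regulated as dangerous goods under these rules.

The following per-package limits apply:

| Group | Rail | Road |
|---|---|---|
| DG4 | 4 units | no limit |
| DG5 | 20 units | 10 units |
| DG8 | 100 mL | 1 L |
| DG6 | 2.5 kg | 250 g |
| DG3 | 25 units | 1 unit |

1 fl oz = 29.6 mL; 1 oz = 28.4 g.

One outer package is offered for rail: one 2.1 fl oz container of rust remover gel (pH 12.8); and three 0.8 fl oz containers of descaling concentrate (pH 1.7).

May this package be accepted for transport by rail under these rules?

No

With pH 12.8 (≥ 12), the rust remover gel falls in Group DG8.
With pH 1.7 (≤ 2), the descaling concentrate falls in Group DG8.
Group DG8 net quantity: (one 2.1 fl oz container = 62.16 mL) + (three 0.8 fl oz containers = 71.04 mL) = 133.2 mL.
133.2 mL exceeds the rail limit of 100 mL for Group DG8.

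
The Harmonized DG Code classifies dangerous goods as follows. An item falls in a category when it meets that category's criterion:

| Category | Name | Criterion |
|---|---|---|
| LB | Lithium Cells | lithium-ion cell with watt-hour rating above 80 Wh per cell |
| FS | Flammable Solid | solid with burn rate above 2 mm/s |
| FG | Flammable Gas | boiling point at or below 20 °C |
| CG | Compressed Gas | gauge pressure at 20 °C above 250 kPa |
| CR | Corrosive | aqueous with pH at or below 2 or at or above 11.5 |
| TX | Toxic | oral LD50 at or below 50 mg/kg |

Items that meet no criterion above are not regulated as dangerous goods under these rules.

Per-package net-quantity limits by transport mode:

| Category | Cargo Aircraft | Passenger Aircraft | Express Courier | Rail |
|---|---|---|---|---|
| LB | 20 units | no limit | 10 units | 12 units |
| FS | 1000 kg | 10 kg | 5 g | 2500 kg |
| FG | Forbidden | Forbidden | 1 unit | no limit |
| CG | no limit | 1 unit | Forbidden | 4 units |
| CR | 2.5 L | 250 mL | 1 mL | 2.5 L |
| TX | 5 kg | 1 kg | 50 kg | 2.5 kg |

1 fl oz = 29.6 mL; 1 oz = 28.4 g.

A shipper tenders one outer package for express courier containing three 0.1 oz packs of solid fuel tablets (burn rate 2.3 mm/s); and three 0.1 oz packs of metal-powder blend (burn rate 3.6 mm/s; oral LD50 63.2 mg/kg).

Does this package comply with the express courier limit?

No

Solid fuel tablets: burn rate 2.3 mm/s > 2 mm/s → Category FS (Flammable Solid).
Burn rate 3.6 mm/s meets the Category FS criterion (Flammable Solid), so the metal-powder blend is Category FS.
Total Category FS: (three 0.1 oz packs = 8.52 g) + (three 0.1 oz packs = 8.52 g) = 17.04 g.
17.04 g exceeds the express courier limit of 5 g for Category FS.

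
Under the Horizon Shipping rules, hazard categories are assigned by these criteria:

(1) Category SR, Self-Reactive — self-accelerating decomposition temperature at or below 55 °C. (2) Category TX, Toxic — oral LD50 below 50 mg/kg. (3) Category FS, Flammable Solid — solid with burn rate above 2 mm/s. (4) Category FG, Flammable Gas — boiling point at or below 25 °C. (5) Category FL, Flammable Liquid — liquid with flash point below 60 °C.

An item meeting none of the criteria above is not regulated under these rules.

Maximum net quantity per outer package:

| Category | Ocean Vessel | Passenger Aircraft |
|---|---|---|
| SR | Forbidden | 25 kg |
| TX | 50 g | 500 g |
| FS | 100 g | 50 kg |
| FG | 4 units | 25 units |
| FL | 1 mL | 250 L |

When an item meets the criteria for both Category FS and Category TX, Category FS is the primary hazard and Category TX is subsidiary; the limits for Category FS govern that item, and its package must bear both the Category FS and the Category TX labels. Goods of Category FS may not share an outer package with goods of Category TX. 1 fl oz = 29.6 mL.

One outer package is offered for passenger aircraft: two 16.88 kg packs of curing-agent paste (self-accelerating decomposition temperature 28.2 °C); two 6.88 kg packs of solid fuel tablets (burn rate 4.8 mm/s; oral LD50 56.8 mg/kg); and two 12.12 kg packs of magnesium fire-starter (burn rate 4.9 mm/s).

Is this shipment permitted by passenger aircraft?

Curing-agent paste: self-accelerating decomposition temperature 28.2 °C ≤ 55 °C → Category SR (Self-Reactive).
Burn rate 4.8 mm/s meets the Category FS criterion (Flammable Solid), so the solid fuel tablets are Category FS.
With burn rate 4.9 mm/s (> 2 mm/s), the magnesium fire-starter falls in Category FS.
Total Category FS: (two 6.88 kg packs = 13.76 kg) + (two 12.12 kg packs = 24.24 kg) = 38 kg.
That is within the Category FS passenger aircraft limit of 50 kg.
Category SR quantity: two 16.88 kg packs = 33.76 kg.
That exceeds the Category SR passenger aircraft limit of 25 kg.
The segregation rule (Category FS with Category TX) does not apply to Category FS with Category SR.

No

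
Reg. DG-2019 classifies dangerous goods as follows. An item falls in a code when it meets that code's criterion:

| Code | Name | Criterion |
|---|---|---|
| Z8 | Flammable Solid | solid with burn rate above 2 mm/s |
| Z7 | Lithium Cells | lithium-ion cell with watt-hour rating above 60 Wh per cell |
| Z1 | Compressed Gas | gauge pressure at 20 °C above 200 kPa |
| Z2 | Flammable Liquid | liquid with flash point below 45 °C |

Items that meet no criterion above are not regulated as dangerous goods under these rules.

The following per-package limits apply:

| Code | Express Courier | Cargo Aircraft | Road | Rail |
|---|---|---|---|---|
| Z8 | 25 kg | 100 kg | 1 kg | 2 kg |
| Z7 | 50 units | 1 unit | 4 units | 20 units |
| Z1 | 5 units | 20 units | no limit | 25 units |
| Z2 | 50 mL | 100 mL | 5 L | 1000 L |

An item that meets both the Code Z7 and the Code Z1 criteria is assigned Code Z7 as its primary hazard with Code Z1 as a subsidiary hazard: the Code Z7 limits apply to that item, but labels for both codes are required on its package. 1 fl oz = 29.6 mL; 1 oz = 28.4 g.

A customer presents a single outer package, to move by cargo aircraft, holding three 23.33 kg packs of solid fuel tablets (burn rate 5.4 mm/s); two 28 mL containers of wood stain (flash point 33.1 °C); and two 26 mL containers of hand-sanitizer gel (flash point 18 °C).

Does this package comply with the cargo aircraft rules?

No

With burn rate 5.4 mm/s (> 2 mm/s), the solid fuel tablets fall in Code Z8.
Flash point 33.1 °C meets the Code Z2 criterion (Flammable Liquid), so the wood stain is Code Z2.
Hand-sanitizer gel: flash point 18 °C < 45 °C → Code Z2 (Flammable Liquid).
Code Z2 net quantity: (two 28 mL containers = 56 mL) + (two 26 mL containers = 52 mL) = 108 mL.
108 mL > 100 mL (cargo aircraft limit, Code Z2) — over the limit.
Code Z8 quantity: three 23.33 kg packs = 69.99 kg.
That is within the Code Z8 cargo aircraft limit of 100 kg.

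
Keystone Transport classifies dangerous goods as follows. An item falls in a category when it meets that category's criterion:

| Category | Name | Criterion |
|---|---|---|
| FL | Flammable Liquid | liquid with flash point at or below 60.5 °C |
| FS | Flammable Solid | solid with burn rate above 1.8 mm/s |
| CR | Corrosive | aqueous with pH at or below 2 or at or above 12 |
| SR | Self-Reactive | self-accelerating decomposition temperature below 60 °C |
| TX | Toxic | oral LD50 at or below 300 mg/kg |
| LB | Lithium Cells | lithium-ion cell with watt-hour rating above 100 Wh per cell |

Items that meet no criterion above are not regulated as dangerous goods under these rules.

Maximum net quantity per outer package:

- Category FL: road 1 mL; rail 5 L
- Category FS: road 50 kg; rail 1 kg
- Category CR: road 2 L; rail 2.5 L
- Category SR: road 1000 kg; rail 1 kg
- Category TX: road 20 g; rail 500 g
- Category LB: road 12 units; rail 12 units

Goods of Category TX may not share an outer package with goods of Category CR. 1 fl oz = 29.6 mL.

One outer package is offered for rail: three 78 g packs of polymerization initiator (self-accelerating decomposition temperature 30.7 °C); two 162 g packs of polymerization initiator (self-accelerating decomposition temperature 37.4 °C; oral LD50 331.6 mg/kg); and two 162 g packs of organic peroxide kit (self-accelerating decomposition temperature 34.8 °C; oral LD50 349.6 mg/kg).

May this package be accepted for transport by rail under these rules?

The polymerization initiator has self-accelerating decomposition temperature 30.7 °C, which is < 60 °C, so it is Category SR (Self-Reactive).
The polymerization initiator has self-accelerating decomposition temperature 37.4 °C, which is < 60 °C, so it is Category SR (Self-Reactive).
Organic peroxide kit: self-accelerating decomposition temperature 34.8 °C < 60 °C → Category SR (Self-Reactive).
Category SR net quantity: (three 78 g packs = 234 g) + (two 162 g packs = 324 g) + (two 162 g packs = 324 g) = 882 g.
That is within the Category SR rail limit of 1 kg.

Yes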